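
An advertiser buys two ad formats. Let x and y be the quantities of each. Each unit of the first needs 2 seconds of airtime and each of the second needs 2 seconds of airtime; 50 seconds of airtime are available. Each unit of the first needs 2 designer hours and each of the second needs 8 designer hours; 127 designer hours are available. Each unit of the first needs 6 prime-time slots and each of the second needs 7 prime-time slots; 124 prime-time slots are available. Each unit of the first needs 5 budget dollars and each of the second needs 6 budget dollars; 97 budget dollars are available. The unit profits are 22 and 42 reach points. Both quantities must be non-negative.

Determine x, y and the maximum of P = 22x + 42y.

Feasible corners and P = 22x + 42y:
  (0, 0) → P = 0
  (0, 127/8) → P = 2667/4
  (97/5, 0) → P = 2134/5
  (1/2, 63/4) → P = 1345/2

The optimum lies where 2x + 8y = 127 and 5x + 6y = 97.
Solving simultaneously gives x = 1/2, y = 63/4.

x = 1/2, y = 63/4, maximum P = 1345/2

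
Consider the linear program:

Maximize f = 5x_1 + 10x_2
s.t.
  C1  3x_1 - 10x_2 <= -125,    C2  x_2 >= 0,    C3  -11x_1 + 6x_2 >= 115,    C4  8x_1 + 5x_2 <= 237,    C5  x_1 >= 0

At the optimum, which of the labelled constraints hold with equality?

C4 and C5

Feasible corners and f = 5x_1 + 10x_2:
  (847/103, 3527/103) → f = 39505/103
  (0, 115/6) → f = 575/3
  (0, 237/5) → f = 474

The maximum is at (0, 237/5). Substituting into each constraint, equality holds for C4 and C5; the remaining constraints have slack.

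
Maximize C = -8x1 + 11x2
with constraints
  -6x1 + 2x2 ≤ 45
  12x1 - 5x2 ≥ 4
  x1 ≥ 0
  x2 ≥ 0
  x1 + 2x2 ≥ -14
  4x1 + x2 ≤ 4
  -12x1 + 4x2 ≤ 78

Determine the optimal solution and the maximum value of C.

x1 = 3/4, x2 = 1, maximum C = 5

Extreme points and C = -8x1 + 11x2:
  (1/3, 0) → C = -8/3
  (3/4, 1) → C = 5
  (1, 0) → C = -8

The optimum lies where 12x1 - 5x2 = 4 and 4x1 + x2 = 4.
Solving simultaneously gives x1 = 3/4, x2 = 1.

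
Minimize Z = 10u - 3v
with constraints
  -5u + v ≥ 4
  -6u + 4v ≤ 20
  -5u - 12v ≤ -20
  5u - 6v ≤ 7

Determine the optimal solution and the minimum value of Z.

Vertices and Z = 10u - 3v:
  (2/7, 38/7) → Z = -94/7
  (-28/65, 24/13) → Z = -128/13
  (-40/23, 55/23) → Z = -565/23

The binding constraints are -6u + 4v = 20 and -5u - 12v = -20.
Solving simultaneously gives u = -40/23, v = 55/23.

u = -40/23, v = 55/23, minimum Z = -565/23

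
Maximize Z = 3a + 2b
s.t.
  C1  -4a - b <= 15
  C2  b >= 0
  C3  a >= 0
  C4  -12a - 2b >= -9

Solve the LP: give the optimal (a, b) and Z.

Extreme points and Z = 3a + 2b:
  (0, 0) → Z = 0
  (3/4, 0) → Z = 9/4
  (0, 9/2) → Z = 9

At the optimal vertex, a = 0 and -12a - 2b = -9.
Solving simultaneously gives a = 0, b = 9/2.

a = 0, b = 9/2, maximum Z = 9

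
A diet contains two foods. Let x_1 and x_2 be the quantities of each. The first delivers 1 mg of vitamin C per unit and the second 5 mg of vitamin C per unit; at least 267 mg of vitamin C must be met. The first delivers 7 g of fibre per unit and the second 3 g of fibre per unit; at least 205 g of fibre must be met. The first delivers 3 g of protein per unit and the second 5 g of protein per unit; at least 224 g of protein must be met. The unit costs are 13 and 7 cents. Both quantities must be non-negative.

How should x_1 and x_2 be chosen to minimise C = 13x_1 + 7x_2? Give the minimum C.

Extreme points and C = 13x_1 + 7x_2:
  (0, 205/3) → C = 1435/3
  (267, 0) → C = 3471
  (7, 52) → C = 455
The feasible region is unbounded (it extends along (0, 1), (1, 0)), but C strictly increases along every unbounded feasible direction, so there is no improving ray and the minimum is attained at a vertex.

The binding constraints are x_1 + 5x_2 = 267 and 7x_1 + 3x_2 = 205.
Solving simultaneously gives x_1 = 7, x_2 = 52.

x_1 = 7, x_2 = 52, minimum C = 455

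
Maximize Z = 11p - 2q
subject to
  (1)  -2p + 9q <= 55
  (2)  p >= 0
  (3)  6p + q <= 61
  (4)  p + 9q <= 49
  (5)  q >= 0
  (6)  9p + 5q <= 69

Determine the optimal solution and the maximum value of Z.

Corner points and Z = 11p - 2q:
  (0, 49/9) → Z = -98/9
  (0, 0) → Z = 0
  (94/19, 93/19) → Z = 848/19
  (23/3, 0) → Z = 253/3

The optimum lies where q = 0 and 9p + 5q = 69.
Solving simultaneously gives p = 23/3, q = 0.

p = 23/3, q = 0, maximum Z = 253/3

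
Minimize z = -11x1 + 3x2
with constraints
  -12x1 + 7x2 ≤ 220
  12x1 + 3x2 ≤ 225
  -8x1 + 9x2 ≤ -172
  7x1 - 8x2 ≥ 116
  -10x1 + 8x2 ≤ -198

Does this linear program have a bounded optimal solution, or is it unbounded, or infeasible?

From the feasible point (-121, -176), moving in the direction (3, -12) keeps every constraint satisfied while z decreases without bound.

unbounded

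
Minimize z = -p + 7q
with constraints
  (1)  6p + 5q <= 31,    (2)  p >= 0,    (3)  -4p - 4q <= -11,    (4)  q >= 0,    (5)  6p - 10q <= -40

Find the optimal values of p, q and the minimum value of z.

p = 0, q = 4, minimum z = 28

Extreme points and z = -p + 7q:
  (0, 31/5) → z = 217/5
  (11/9, 71/15) → z = 1436/45
  (0, 4) → z = 28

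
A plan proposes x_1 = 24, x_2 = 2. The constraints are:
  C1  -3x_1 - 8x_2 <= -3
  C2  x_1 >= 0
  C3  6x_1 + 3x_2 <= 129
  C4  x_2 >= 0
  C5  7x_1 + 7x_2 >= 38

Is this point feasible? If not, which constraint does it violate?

Constraint C3: 6x_1 + 3x_2 = 150, which is not ≤ 129. All other constraints are satisfied.

not feasible — violates C3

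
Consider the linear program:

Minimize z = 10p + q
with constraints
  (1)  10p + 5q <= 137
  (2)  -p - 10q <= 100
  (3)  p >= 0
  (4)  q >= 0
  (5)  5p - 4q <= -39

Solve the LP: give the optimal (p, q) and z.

p = 0, q = 39/4, minimum z = 39/4

Corner points and z = 10p + q:
  (0, 137/5) → z = 137/5
  (353/65, 215/13) → z = 921/13
  (0, 39/4) → z = 39/4

At the optimal vertex, p = 0 and 5p - 4q = -39.
Solving simultaneously gives p = 0, q = 39/4.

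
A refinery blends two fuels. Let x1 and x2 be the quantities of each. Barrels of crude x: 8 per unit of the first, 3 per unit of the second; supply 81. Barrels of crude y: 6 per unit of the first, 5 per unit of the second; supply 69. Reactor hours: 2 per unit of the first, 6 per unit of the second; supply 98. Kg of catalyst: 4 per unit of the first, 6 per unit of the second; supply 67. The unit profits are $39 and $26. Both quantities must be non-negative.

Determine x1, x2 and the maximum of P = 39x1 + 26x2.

x1 = 9, x2 = 3, maximum P = 429

Vertices and P = 39x1 + 26x2:
  (0, 0) → P = 0
  (0, 67/6) → P = 871/3
  (81/8, 0) → P = 3159/8
  (9, 3) → P = 429
  (79/16, 63/8) → P = 6357/16

The optimum lies where 8x1 + 3x2 = 81 and 6x1 + 5x2 = 69.
Solving simultaneously gives x1 = 9, x2 = 3.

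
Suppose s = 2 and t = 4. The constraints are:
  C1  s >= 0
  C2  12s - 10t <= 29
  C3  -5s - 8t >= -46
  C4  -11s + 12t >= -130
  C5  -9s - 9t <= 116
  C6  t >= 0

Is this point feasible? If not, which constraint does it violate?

C1: 2 ≥ 0 ✓
C2: -16 ≤ 29 ✓
C3: -42 ≥ -46 ✓
C4: 26 ≥ -130 ✓
C5: -54 ≤ 116 ✓
C6: 4 ≥ 0 ✓

feasible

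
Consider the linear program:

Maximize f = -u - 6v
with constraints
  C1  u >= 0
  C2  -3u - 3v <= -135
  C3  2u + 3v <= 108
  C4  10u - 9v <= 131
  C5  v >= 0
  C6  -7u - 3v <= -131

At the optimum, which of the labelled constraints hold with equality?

C2 and C4

Feasible corners and f = -u - 6v:
  (27, 18) → f = -135
  (536/19, 319/19) → f = -2450/19
  (455/16, 409/24) → f = -2091/16

The maximum is at (536/19, 319/19). Substituting into each constraint, equality holds for C2 and C4; the remaining constraints have slack.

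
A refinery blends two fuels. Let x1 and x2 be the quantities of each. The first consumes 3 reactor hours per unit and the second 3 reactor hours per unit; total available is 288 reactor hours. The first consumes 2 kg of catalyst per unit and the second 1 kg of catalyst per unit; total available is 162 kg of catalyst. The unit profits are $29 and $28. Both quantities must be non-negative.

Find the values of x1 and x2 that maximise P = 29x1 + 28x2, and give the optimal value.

Corner points and P = 29x1 + 28x2:
  (0, 0) → P = 0
  (0, 96) → P = 2688
  (81, 0) → P = 2349
  (66, 30) → P = 2754

At the optimal vertex, 3x1 + 3x2 = 288 and 2x1 + x2 = 162.
Solving simultaneously gives x1 = 66, x2 = 30.

x1 = 66, x2 = 30, maximum P = 2754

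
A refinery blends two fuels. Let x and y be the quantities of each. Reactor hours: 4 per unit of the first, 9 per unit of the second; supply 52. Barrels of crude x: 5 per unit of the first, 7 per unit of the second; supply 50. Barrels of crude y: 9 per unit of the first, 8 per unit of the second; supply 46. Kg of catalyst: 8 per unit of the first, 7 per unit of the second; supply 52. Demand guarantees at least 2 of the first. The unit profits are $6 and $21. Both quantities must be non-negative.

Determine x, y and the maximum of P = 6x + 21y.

x = 2, y = 7/2, maximum P = 171/2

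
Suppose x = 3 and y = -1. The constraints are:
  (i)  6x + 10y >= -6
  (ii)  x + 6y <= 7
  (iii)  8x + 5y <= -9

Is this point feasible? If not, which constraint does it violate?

Constraint (iii): 8x + 5y = 19, which is not ≤ -9. All other constraints are satisfied.

not feasible — violates (iii)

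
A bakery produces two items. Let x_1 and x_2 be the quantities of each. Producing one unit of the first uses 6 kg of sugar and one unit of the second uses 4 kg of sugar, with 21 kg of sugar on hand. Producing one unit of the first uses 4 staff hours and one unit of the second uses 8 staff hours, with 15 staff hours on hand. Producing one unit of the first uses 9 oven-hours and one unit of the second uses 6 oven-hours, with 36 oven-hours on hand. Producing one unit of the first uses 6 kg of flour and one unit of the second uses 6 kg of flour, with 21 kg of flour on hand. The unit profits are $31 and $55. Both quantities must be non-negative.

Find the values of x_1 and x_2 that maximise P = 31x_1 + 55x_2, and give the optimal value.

x_1 = 13/4, x_2 = 1/4, maximum P = 229/2

Extreme points and P = 31x_1 + 55x_2:
  (0, 0) → P = 0
  (0, 15/8) → P = 825/8
  (7/2, 0) → P = 217/2
  (13/4, 1/4) → P = 229/2

At the optimal vertex, 4x_1 + 8x_2 = 15 and 6x_1 + 6x_2 = 21.
Solving simultaneously gives x_1 = 13/4, x_2 = 1/4.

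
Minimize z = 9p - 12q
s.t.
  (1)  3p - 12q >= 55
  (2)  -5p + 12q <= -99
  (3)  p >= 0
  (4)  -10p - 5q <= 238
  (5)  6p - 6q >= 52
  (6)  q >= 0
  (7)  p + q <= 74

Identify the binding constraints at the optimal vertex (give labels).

(2) and (6)

Vertices and z = 9p - 12q:
  (22, 11/12) → z = 187
  (943/15, 167/15) → z = 2161/5
  (99/5, 0) → z = 891/5
  (74, 0) → z = 666

The minimum is at (99/5, 0). Substituting into each constraint, equality holds for (2) and (6); the remaining constraints have slack.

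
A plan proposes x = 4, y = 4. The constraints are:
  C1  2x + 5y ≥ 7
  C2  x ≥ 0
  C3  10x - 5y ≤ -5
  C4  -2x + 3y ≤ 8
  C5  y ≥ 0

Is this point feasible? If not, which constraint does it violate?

Constraint C3: 10x - 5y = 20, which is not ≤ -5. All other constraints are satisfied.

not feasible — violates C3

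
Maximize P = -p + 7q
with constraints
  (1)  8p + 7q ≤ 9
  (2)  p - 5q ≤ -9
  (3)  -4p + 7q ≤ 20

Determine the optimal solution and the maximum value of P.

Extreme points and P = -p + 7q:
  (-18/47, 81/47) → P = 585/47
  (-11/12, 7/3) → P = 69/4
  (-37/13, 16/13) → P = 149/13

p = -11/12, q = 7/3, maximum P = 69/4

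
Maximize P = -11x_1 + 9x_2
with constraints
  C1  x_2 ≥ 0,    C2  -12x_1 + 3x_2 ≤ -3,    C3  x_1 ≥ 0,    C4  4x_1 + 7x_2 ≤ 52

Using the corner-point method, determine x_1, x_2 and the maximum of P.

x_1 = 59/32, x_2 = 51/8, maximum P = 1187/32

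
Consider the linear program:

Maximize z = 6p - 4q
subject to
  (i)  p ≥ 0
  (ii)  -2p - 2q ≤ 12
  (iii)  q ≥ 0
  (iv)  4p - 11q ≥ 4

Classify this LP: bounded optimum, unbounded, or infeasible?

From the feasible point (1, 0), moving in the direction (1, 0) keeps every constraint satisfied while z increases without bound.

unbounded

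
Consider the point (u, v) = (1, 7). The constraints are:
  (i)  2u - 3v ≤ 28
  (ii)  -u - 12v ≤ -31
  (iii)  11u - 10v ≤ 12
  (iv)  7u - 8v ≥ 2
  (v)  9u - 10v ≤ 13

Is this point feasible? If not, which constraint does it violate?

Constraint (iv): 7u - 8v = -49, which is not ≥ 2. All other constraints are satisfied.

not feasible — violates (iv)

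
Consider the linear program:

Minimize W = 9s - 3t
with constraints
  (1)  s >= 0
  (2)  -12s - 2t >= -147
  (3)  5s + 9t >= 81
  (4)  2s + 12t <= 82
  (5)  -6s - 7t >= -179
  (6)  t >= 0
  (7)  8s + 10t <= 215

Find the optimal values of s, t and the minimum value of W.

s = 39/7, t = 124/21, minimum W = 227/7

Vertices and W = 9s - 3t:
  (1161/98, 237/98) → W = 4869/49
  (80/7, 69/14) → W = 1233/14
  (39/7, 124/21) → W = 227/7

At the optimal vertex, 5s + 9t = 81 and 2s + 12t = 82.
Solving simultaneously gives s = 39/7, t = 124/21.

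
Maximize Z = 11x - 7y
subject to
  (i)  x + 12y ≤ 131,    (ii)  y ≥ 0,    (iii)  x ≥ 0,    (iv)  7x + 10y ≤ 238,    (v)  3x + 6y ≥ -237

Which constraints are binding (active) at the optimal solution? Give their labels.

Extreme points and Z = 11x - 7y:
  (0, 131/12) → Z = -917/12
  (773/37, 679/74) → Z = 12253/74
  (0, 0) → Z = 0
  (34, 0) → Z = 374

The maximum is at (34, 0). Substituting into each constraint, equality holds for (ii) and (iv); the remaining constraints have slack.

(ii) and (iv)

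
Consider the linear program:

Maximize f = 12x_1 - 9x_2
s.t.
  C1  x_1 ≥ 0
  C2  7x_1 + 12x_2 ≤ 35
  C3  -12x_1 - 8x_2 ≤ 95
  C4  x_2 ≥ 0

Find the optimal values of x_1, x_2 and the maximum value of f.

At the optimal vertex, 7x_1 + 12x_2 = 35 and x_2 = 0.
Solving simultaneously gives x_1 = 5, x_2 = 0.

x_1 = 5, x_2 = 0, maximum f = 60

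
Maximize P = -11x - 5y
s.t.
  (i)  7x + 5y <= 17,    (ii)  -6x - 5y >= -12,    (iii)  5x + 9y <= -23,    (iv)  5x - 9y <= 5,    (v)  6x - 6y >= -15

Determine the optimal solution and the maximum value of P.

Extreme points and P = -11x - 5y:
  (-9/5, -14/9) → P = 1241/45
  (-13/4, -3/4) → P = 79/2
  (-55/8, -35/8) → P = 195/2

The optimum lies where 5x - 9y = 5 and 6x - 6y = -15.
Solving simultaneously gives x = -55/8, y = -35/8.

x = -55/8, y = -35/8, maximum P = 195/2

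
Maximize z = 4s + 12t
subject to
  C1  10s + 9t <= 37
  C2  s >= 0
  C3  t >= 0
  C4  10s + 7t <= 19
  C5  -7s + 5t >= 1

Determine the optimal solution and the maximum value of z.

s = 0, t = 19/7, maximum z = 228/7

Corner points and z = 4s + 12t:
  (0, 19/7) → z = 228/7
  (0, 1/5) → z = 12/5
  (8/9, 13/9) → z = 188/9

At the optimal vertex, s = 0 and 10s + 7t = 19.
Solving simultaneously gives s = 0, t = 19/7.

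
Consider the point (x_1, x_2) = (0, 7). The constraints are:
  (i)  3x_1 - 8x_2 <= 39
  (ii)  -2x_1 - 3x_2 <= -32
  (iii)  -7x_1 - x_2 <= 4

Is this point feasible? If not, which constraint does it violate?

not feasible — violates (ii)

Constraint (ii): -2x_1 - 3x_2 = -21, which is not ≤ -32. All other constraints are satisfied.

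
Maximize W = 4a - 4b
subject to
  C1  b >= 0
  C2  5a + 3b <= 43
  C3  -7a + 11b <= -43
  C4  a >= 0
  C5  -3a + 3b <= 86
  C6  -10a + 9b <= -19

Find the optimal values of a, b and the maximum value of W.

Vertices and W = 4a - 4b:
  (43/5, 0) → W = 172/5
  (43/7, 0) → W = 172/7
  (301/38, 43/38) → W = 516/19

a = 43/5, b = 0, maximum W = 172/5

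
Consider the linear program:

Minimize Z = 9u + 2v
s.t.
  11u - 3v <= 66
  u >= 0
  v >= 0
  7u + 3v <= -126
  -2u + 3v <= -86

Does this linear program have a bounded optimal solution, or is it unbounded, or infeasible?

The boundaries 7u + 3v = -126 and -2u + 3v = -86 meet at (-40/9, -854/27), but that point violates u ≥ 0. Every candidate vertex is excluded by some other constraint, so the feasible region is empty.

infeasible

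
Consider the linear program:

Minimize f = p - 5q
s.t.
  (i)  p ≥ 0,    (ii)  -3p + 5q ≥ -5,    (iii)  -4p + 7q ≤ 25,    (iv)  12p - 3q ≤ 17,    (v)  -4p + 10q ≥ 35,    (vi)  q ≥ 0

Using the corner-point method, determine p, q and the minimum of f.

Extreme points and f = p - 5q:
  (0, 25/7) → f = -125/7
  (0, 7/2) → f = -35/2
  (97/36, 46/9) → f = -823/36
  (275/108, 122/27) → f = -2165/108

At the optimal vertex, -4p + 7q = 25 and 12p - 3q = 17.
Solving simultaneously gives p = 97/36, q = 46/9.

p = 97/36, q = 46/9, minimum f = -823/36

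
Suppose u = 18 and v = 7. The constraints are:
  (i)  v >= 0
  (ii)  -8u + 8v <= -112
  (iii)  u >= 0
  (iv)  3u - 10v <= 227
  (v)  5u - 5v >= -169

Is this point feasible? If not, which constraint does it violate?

Constraint (ii): -8u + 8v = -88, which is not ≤ -112. All other constraints are satisfied.

not feasible — violates (ii)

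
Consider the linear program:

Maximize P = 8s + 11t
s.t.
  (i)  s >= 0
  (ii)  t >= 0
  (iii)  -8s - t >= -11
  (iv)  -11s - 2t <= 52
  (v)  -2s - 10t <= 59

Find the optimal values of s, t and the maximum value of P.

s = 0, t = 11, maximum P = 121

Feasible corners and P = 8s + 11t:
  (0, 0) → P = 0
  (0, 11) → P = 121
  (11/8, 0) → P = 11

The binding constraints are s = 0 and -8s - t = -11.
Solving simultaneously gives s = 0, t = 11.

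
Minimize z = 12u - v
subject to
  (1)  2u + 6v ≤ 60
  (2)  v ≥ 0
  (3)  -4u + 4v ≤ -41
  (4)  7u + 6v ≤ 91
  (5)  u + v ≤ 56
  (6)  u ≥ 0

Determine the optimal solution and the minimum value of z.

u = 41/4, v = 0, minimum z = 123

Vertices and z = 12u - v:
  (41/4, 0) → z = 123
  (13, 0) → z = 156
  (305/26, 77/52) → z = 7243/52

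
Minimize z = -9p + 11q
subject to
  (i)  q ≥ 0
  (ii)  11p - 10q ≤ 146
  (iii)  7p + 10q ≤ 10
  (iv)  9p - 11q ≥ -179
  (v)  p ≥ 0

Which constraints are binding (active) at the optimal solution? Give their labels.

Feasible corners and z = -9p + 11q:
  (10/7, 0) → z = -90/7
  (0, 0) → z = 0
  (0, 1) → z = 11

The minimum is at (10/7, 0). Substituting into each constraint, equality holds for (i) and (iii); the remaining constraints have slack.

(i) and (iii)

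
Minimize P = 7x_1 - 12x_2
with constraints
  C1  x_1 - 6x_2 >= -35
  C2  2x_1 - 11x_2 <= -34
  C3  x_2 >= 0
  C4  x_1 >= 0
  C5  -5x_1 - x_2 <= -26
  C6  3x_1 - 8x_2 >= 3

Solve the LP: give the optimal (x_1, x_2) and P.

x_1 = 305/17, x_2 = 108/17, minimum P = 839/17

Vertices and P = 7x_1 - 12x_2:
  (181, 36) → P = 835
  (149/5, 54/5) → P = 79
  (305/17, 108/17) → P = 839/17

The optimum lies where 2x_1 - 11x_2 = -34 and 3x_1 - 8x_2 = 3.
Solving simultaneously gives x_1 = 305/17, x_2 = 108/17.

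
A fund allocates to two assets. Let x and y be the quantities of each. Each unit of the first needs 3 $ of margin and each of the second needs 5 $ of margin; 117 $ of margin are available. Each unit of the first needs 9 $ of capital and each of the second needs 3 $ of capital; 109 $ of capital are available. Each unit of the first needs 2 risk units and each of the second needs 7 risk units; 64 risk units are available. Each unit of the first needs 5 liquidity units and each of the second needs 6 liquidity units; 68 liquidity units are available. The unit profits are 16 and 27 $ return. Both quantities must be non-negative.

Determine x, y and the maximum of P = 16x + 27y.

x = 4, y = 8, maximum P = 280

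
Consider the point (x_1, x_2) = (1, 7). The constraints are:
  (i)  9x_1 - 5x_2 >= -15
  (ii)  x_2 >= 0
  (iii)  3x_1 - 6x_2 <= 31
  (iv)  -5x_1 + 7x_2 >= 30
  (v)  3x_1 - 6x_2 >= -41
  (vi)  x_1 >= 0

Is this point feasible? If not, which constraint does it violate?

not feasible — violates (i)

Constraint (i): 9x_1 - 5x_2 = -26, which is not ≥ -15. All other constraints are satisfied.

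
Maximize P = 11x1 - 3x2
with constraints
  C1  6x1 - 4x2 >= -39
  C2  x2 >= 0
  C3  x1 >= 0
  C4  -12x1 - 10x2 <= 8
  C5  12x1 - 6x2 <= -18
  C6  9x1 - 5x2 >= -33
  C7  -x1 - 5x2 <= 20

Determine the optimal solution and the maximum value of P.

Vertices and P = 11x1 - 3x2:
  (27/2, 30) → P = 117/2
  (21/2, 51/2) → P = 39
  (0, 3) → P = -9
  (0, 33/5) → P = -99/5

x1 = 27/2, x2 = 30, maximum P = 117/2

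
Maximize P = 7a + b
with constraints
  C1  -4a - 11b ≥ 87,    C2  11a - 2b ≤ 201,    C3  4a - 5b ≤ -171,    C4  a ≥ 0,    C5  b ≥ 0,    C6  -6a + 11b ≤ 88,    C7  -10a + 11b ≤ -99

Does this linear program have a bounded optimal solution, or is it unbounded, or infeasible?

The boundaries -6a + 11b = 88 and -10a + 11b = -99 meet at (187/4, 67/2), but that point violates -4a - 11b ≥ 87. Every candidate vertex is excluded by some other constraint, so the feasible region is empty.

infeasible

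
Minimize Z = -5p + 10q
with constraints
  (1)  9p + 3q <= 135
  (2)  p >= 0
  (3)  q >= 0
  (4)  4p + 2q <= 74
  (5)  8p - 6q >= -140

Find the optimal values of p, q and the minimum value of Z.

p = 15, q = 0, minimum Z = -75

Vertices and Z = -5p + 10q:
  (15, 0) → Z = -75
  (8, 21) → Z = 170
  (0, 0) → Z = 0
  (0, 70/3) → Z = 700/3
  (41/10, 144/5) → Z = 535/2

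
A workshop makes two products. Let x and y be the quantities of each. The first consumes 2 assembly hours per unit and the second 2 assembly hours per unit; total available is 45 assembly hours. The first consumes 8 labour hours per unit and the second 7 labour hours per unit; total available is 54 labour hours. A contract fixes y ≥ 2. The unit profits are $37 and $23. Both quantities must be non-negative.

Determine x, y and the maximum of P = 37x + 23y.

x = 5, y = 2, maximum P = 231

Corner points and P = 37x + 23y:
  (0, 54/7) → P = 1242/7
  (0, 2) → P = 46
  (5, 2) → P = 231

The binding constraints are 8x + 7y = 54 and y = 2.
Solving simultaneously gives x = 5, y = 2.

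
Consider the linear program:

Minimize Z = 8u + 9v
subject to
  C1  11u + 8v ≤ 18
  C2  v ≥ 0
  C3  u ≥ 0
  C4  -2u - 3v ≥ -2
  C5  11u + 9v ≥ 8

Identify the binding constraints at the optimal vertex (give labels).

C2 and C5

Feasible corners and Z = 8u + 9v:
  (1, 0) → Z = 8
  (8/11, 0) → Z = 64/11
  (2/5, 2/5) → Z = 34/5

The minimum is at (8/11, 0). Substituting into each constraint, equality holds for C2 and C5; the remaining constraints have slack.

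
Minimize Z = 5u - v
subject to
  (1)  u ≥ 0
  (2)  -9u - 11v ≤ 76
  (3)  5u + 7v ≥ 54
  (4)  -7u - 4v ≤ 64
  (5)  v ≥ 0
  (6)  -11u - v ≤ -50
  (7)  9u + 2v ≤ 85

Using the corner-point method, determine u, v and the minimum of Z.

u = 15/13, v = 485/13, minimum Z = -410/13

Vertices and Z = 5u - v:
  (37/9, 43/9) → Z = 142/9
  (487/53, 61/53) → Z = 2374/53
  (15/13, 485/13) → Z = -410/13

The binding constraints are -11u - v = -50 and 9u + 2v = 85.
Solving simultaneously gives u = 15/13, v = 485/13.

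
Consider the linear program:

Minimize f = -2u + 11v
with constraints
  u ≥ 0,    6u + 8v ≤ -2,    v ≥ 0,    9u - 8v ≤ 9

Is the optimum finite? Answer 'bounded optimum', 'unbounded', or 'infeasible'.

The boundaries u = 0 and 6u + 8v = -2 meet at (0, -1/4), but that point violates v ≥ 0. Every candidate vertex is excluded by some other constraint, so the feasible region is empty.

infeasible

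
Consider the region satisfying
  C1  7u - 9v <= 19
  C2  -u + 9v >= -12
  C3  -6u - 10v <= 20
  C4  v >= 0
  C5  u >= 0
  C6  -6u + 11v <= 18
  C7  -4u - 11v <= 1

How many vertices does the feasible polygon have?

4

Intersecting each pair of boundary lines and keeping only the points that satisfy every inequality leaves:
  (19/7, 0)
  (371/23, 240/23)
  (0, 0)
  (0, 18/11)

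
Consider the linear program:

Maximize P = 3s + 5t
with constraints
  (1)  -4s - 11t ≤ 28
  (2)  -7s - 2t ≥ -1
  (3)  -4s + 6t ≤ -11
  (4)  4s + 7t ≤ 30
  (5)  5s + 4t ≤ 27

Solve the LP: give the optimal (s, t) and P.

Corner points and P = 3s + 5t:
  (67/69, -200/69) → P = -799/69
  (-47/68, -39/17) → P = -921/68
  (14/25, -73/50) → P = -281/50

The optimum lies where -7s - 2t = -1 and -4s + 6t = -11.
Solving simultaneously gives s = 14/25, t = -73/50.

s = 14/25, t = -73/50, maximum P = -281/50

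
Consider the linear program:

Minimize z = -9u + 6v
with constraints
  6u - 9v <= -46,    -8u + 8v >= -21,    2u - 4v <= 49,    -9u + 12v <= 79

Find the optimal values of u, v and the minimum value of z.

u = 221/6, v = 821/24, minimum z = -505/4

Extreme points and z = -9u + 6v:
  (557/24, 247/12) → z = -683/8
  (-53/3, -20/3) → z = 119
  (221/6, 821/24) → z = -505/4

At the optimal vertex, -8u + 8v = -21 and -9u + 12v = 79.
Solving simultaneously gives u = 221/6, v = 821/24.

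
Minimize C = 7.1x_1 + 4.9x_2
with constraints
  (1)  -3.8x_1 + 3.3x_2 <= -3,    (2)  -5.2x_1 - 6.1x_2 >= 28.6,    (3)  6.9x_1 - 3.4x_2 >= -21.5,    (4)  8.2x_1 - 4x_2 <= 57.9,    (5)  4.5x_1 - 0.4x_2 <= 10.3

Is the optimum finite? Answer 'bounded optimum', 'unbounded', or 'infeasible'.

From the feasible point (-3804/2017, -6214/2017), moving in the direction (-4, -8.2) keeps every constraint satisfied while C decreases without bound.

unbounded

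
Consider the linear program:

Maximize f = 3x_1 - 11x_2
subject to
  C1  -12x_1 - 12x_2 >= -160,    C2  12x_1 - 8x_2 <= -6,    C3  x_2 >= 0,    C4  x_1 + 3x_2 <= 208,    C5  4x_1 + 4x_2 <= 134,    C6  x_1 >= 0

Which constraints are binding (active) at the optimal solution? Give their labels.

C2 and C6

Corner points and f = 3x_1 - 11x_2:
  (151/30, 83/10) → f = -381/5
  (0, 40/3) → f = -440/3
  (0, 3/4) → f = -33/4

The maximum is at (0, 3/4). Substituting into each constraint, equality holds for C2 and C6; the remaining constraints have slack.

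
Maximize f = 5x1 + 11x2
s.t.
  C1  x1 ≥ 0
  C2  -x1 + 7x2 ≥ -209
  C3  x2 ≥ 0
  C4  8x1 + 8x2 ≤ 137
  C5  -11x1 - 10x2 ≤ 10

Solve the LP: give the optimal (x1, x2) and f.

x1 = 0, x2 = 137/8, maximum f = 1507/8

Vertices and f = 5x1 + 11x2:
  (0, 0) → f = 0
  (0, 137/8) → f = 1507/8
  (137/8, 0) → f = 685/8

The binding constraints are x1 = 0 and 8x1 + 8x2 = 137.
Solving simultaneously gives x1 = 0, x2 = 137/8.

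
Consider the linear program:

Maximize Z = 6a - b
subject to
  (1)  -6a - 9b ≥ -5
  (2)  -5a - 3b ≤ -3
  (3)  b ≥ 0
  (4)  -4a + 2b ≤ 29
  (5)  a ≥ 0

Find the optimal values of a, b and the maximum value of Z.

a = 5/6, b = 0, maximum Z = 5

Extreme points and Z = 6a - b:
  (4/9, 7/27) → Z = 65/27
  (5/6, 0) → Z = 5
  (3/5, 0) → Z = 18/5

The binding constraints are -6a - 9b = -5 and b = 0.
Solving simultaneously gives a = 5/6, b = 0.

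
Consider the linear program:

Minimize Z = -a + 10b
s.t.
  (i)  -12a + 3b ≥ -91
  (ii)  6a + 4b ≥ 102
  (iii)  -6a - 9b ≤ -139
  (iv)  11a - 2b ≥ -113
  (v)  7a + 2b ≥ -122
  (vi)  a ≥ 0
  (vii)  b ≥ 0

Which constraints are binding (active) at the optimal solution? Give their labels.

Extreme points and Z = -a + 10b:
  (335/33, 113/11) → Z = 3055/33
  (0, 51/2) → Z = 255
  (0, 113/2) → Z = 565
The feasible region is unbounded (it extends along (1, 4), (2, 11)), but Z strictly increases along every unbounded feasible direction, so there is no improving ray and the minimum is attained at a vertex.

The minimum is at (335/33, 113/11). Substituting into each constraint, equality holds for (i) and (ii); the remaining constraints have slack.

(i) and (ii)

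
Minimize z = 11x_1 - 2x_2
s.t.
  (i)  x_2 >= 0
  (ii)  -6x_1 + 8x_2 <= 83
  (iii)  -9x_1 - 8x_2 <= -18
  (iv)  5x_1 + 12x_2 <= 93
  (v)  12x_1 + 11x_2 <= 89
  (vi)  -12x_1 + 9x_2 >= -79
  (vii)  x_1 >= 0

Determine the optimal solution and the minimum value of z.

x_1 = 0, x_2 = 31/4, minimum z = -31/2

Vertices and z = 11x_1 - 2x_2:
  (2, 0) → z = 22
  (79/12, 0) → z = 869/12
  (0, 9/4) → z = -9/2
  (45/89, 671/89) → z = -847/89
  (0, 31/4) → z = -31/2
  (167/24, 1/2) → z = 1813/24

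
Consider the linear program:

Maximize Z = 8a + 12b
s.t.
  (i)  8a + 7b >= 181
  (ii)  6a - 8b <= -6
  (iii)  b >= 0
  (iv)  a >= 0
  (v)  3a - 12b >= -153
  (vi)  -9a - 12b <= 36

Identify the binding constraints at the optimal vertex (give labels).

Extreme points and Z = 8a + 12b:
  (703/53, 567/53) → Z = 12428/53
  (367/39, 589/39) → Z = 10004/39
  (24, 75/4) → Z = 417

The maximum is at (24, 75/4). Substituting into each constraint, equality holds for (ii) and (v); the remaining constraints have slack.

(ii) and (v)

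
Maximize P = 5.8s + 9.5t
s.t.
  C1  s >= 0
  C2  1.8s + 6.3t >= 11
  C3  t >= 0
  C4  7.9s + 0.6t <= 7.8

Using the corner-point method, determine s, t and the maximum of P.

s = 0, t = 13, maximum P = 123.5

Feasible corners and P = 5.8s + 9.5t:
  (0, 110/63) → P = 1045/63
  (0, 13) → P = 247/2
  (1418/1623, 7286/4869) → P = 469451/24345

At the optimal vertex, s = 0 and 7.9s + 0.6t = 7.8.
Solving simultaneously gives s = 0, t = 13.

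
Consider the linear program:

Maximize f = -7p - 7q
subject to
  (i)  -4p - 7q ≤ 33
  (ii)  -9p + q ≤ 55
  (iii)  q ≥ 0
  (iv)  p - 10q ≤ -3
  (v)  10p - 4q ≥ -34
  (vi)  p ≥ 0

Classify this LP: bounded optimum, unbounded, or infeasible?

bounded optimum

Extreme points and f = -7p - 7q:
  (0, 3/10) → f = -21/10
  (0, 17/2) → f = -119/2
The feasible region has finitely many vertices and no improving ray; the maximum is -21/10 at (0, 3/10).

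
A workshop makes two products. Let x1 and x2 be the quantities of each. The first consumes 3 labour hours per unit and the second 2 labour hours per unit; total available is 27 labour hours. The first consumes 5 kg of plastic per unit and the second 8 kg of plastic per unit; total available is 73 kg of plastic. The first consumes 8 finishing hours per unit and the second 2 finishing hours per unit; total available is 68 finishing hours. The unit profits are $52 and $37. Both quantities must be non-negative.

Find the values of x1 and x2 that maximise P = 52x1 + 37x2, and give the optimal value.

At the optimal vertex, 3x1 + 2x2 = 27 and 5x1 + 8x2 = 73.
Solving simultaneously gives x1 = 5, x2 = 6.

x1 = 5, x2 = 6, maximum P = 482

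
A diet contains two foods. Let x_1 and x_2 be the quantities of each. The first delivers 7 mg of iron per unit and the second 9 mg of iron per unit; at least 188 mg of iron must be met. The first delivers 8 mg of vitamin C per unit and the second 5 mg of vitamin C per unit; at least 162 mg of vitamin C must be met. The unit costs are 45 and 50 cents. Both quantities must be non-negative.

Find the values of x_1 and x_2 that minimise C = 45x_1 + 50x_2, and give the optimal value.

Corner points and C = 45x_1 + 50x_2:
  (0, 162/5) → C = 1620
  (188/7, 0) → C = 8460/7
  (14, 10) → C = 1130
The feasible region is unbounded (it extends along (0, 1), (1, 0)), but C strictly increases along every unbounded feasible direction, so there is no improving ray and the minimum is attained at a vertex.

x_1 = 14, x_2 = 10, minimum C = 1130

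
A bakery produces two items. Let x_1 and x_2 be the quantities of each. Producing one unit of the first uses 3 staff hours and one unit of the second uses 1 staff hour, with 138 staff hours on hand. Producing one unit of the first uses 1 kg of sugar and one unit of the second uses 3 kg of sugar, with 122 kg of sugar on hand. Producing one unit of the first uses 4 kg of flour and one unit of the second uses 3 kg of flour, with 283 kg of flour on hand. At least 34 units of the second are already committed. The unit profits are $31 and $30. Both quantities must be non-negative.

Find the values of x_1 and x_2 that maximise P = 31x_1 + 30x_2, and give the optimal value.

Vertices and P = 31x_1 + 30x_2:
  (0, 122/3) → P = 1220
  (0, 34) → P = 1020
  (20, 34) → P = 1640

At the optimal vertex, x_1 + 3x_2 = 122 and x_2 = 34.
Solving simultaneously gives x_1 = 20, x_2 = 34.

x_1 = 20, x_2 = 34, maximum P = 1640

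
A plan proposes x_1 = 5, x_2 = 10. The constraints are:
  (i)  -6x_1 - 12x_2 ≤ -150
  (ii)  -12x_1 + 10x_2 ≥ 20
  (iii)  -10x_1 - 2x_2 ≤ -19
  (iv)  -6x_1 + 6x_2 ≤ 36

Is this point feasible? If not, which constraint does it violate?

feasible

(i): -150 ≤ -150 ✓
(ii): 40 ≥ 20 ✓
(iii): -70 ≤ -19 ✓
(iv): 30 ≤ 36 ✓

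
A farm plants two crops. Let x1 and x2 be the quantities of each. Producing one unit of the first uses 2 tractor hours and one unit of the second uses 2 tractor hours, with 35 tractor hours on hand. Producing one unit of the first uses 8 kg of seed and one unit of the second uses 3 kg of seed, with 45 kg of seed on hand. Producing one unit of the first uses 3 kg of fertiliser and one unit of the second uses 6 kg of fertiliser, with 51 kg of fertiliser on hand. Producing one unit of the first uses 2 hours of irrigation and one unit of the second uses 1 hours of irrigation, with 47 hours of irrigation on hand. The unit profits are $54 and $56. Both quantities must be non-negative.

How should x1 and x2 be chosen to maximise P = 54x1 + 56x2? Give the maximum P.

Vertices and P = 54x1 + 56x2:
  (0, 0) → P = 0
  (0, 17/2) → P = 476
  (45/8, 0) → P = 1215/4
  (3, 7) → P = 554

x1 = 3, x2 = 7, maximum P = 554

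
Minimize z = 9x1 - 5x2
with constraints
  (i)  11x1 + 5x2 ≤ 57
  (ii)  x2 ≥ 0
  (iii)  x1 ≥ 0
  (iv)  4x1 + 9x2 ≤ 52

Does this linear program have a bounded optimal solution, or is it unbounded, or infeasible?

bounded optimum

Vertices and z = 9x1 - 5x2:
  (57/11, 0) → z = 513/11
  (253/79, 344/79) → z = 557/79
  (0, 0) → z = 0
  (0, 52/9) → z = -260/9
The feasible region has finitely many vertices and no improving ray; the minimum is -260/9 at (0, 52/9).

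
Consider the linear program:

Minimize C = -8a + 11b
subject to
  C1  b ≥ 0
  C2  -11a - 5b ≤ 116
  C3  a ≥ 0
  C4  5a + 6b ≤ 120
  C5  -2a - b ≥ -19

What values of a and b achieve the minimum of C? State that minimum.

At the optimal vertex, b = 0 and -2a - b = -19.
Solving simultaneously gives a = 19/2, b = 0.

a = 19/2, b = 0, minimum C = -76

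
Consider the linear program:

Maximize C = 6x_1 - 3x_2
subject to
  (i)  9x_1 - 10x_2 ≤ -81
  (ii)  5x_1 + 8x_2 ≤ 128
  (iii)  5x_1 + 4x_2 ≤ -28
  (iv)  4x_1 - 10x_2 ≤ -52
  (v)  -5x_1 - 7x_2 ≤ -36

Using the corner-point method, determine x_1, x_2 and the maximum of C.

Corner points and C = 6x_1 - 3x_2:
  (-184/5, 39) → C = -1689/5
  (-608/5, 92) → C = -5028/5
  (-68/3, 64/3) → C = -200

The optimum lies where 5x_1 + 4x_2 = -28 and -5x_1 - 7x_2 = -36.
Solving simultaneously gives x_1 = -68/3, x_2 = 64/3.

x_1 = -68/3, x_2 = 64/3, maximum C = -200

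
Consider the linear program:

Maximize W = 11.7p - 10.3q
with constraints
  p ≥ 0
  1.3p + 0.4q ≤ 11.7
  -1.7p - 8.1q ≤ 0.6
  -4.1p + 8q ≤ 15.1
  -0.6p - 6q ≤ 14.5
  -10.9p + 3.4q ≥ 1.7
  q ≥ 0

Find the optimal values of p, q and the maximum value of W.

p = 0, q = 0.5, maximum W = -5.15

Corner points and W = 11.7p - 10.3q:
  (0, 151/80) → W = -15553/800
  (0, 1/2) → W = -103/20
  (17/33, 71/33) → W = -242/15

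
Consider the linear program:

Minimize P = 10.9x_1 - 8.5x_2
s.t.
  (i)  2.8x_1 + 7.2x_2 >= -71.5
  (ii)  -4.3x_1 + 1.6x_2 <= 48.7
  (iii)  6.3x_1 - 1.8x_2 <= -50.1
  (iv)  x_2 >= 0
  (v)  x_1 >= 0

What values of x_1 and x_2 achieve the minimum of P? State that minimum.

x_1 = 125/39, x_2 = 1523/39, minimum P = -297

Extreme points and P = 10.9x_1 - 8.5x_2:
  (125/39, 1523/39) → P = -297
  (0, 487/16) → P = -8279/32
  (0, 167/6) → P = -2839/12

The binding constraints are -4.3x_1 + 1.6x_2 = 48.7 and 6.3x_1 - 1.8x_2 = -50.1.
Solving simultaneously gives x_1 = 125/39, x_2 = 1523/39.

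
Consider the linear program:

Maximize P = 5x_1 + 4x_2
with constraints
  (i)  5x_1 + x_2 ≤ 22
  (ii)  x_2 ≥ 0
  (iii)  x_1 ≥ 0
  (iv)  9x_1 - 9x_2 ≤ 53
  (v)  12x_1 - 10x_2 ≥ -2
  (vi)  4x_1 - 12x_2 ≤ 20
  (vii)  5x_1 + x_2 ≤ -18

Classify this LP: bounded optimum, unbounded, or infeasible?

The boundaries 5x_1 + x_2 = 22 and x_2 = 0 meet at (22/5, 0), but that point violates 5x_1 + x_2 ≤ -18. Every candidate vertex is excluded by some other constraint, so the feasible region is empty.

infeasible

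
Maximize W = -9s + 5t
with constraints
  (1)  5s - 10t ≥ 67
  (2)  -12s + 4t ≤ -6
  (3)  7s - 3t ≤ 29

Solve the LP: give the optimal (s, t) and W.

s = -52/25, t = -387/50, maximum W = -999/50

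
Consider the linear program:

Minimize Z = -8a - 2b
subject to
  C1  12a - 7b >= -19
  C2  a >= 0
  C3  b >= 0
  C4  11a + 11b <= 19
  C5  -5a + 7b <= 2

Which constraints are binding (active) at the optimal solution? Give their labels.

Vertices and Z = -8a - 2b:
  (0, 0) → Z = 0
  (0, 2/7) → Z = -4/7
  (19/11, 0) → Z = -152/11
  (37/44, 39/44) → Z = -17/2

The minimum is at (19/11, 0). Substituting into each constraint, equality holds for C3 and C4; the remaining constraints have slack.

C3 and C4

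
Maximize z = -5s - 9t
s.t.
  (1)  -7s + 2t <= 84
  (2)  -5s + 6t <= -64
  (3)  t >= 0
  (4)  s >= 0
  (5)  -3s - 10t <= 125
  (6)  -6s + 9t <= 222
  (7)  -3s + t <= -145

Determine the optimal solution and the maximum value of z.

Extreme points and z = -5s - 9t:
  (212, 166) → z = -2554
  (62, 41) → z = -679
  (145/3, 0) → z = -725/3
The feasible region is unbounded (it extends along (3, 2), (1, 0)), but z strictly decreases along every unbounded feasible direction, so there is no improving ray and the maximum is attained at a vertex.

The binding constraints are t = 0 and -3s + t = -145.
Solving simultaneously gives s = 145/3, t = 0.

s = 145/3, t = 0, maximum z = -725/3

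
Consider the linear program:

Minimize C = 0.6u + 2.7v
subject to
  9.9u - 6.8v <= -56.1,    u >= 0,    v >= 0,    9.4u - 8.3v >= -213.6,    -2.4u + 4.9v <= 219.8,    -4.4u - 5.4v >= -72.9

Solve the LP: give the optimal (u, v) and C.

u = 0, v = 8.25, minimum C = 22.275

Vertices and C = 0.6u + 2.7v:
  (0, 33/4) → C = 891/40
  (9639/4169, 8805/758) → C = 2730753/83380
  (0, 27/2) → C = 729/20

The optimum lies where 9.9u - 6.8v = -56.1 and u = 0.
Solving simultaneously gives u = 0, v = 33/4.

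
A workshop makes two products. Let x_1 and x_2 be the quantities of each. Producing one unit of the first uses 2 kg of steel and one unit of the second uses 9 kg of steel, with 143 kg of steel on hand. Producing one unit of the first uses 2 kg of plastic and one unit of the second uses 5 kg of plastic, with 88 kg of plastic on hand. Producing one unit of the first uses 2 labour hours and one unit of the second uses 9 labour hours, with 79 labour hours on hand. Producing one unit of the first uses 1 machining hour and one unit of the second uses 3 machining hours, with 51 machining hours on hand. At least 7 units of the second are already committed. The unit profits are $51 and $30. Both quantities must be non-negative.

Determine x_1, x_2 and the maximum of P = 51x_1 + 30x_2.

The binding constraints are 2x_1 + 9x_2 = 79 and x_2 = 7.
Solving simultaneously gives x_1 = 8, x_2 = 7.

x_1 = 8, x_2 = 7, maximum P = 618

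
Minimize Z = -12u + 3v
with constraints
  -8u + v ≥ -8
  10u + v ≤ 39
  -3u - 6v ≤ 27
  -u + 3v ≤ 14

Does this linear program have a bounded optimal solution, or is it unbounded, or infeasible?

bounded optimum

Corner points and Z = -12u + 3v:
  (7/17, -80/17) → Z = -324/17
  (38/23, 120/23) → Z = -96/23
  (-11, 1) → Z = 135
The feasible region has finitely many vertices and no improving ray; the minimum is -324/17 at (7/17, -80/17).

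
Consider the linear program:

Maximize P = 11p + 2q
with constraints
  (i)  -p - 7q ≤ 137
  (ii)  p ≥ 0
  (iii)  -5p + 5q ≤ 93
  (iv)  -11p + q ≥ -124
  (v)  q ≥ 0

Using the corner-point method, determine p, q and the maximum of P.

Vertices and P = 11p + 2q:
  (0, 93/5) → P = 186/5
  (0, 0) → P = 0
  (713/50, 1643/50) → P = 11129/50
  (124/11, 0) → P = 124

At the optimal vertex, -5p + 5q = 93 and -11p + q = -124.
Solving simultaneously gives p = 713/50, q = 1643/50.

p = 713/50, q = 1643/50, maximum P = 11129/50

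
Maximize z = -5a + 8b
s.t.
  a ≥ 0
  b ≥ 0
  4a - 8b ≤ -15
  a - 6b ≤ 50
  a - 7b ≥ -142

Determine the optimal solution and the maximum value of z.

a = 0, b = 142/7, maximum z = 1136/7

Corner points and z = -5a + 8b:
  (0, 15/8) → z = 15
  (0, 142/7) → z = 1136/7
  (1031/20, 553/20) → z = -731/20

At the optimal vertex, a = 0 and a - 7b = -142.
Solving simultaneously gives a = 0, b = 142/7.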